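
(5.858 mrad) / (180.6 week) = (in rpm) 5.121e-10. Check: 1 mrad = 0.001 rad, so 5.858 mrad = 5.858 * 0.001 = 0.005858 rad. 1 week = 604800 s, so 180.6 week = 180.6 * 604800 = 1.0922688e+08 s. Combine: 0.005858 rad / 1.0922688e+08 s = 5.3631487e-11 rad/s. 1 rpm = 0.10471976 rad/s, so 5.3631487e-11 rad/s = 5.3631487e-11 / 0.10471976 = 5.1214298e-10 rpm ≈ 5.121e-10 rpm (4 s.f.).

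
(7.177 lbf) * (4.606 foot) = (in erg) 4.482e+08. Check: 1 lbf = 4.4482216 N, so 7.177 lbf = 7.177 * 4.4482216 = 31.924887 N. 1 foot = 0.3048 m, so 4.606 foot = 4.606 * 0.3048 = 1.4039088 m. Combine: 31.924887 N * 1.4039088 m = 44.819629 J. 1 erg = 1e-07 J, so 44.819629 J = 44.819629 / 1e-07 = 4.4819629e+08 erg ≈ 4.482e+08 erg (4 s.f.).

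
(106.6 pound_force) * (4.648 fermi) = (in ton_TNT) 1 pound_force = 4.4482216 N, so 106.6 pound_force = 106.6 * 4.4482216 = 474.18042 N. 1 fermi = 1e-15 m, so 4.648 fermi = 4.648 * 1e-15 = 4.648e-15 m. Combine: 474.18042 N * 4.648e-15 m = 2.2039906e-12 J. 1 ton_TNT = 4.184e+09 J, so 2.2039906e-12 J = 2.2039906e-12 / 4.184e+09 = 5.267664e-22 ton_TNT ≈ 5.268e-22 ton_TNT (4 s.f.). Final answer: 5.268e-22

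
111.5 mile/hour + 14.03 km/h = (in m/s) 53.74. Check: 1 mile/hour = 0.44704 m/s, so 111.5 mile/hour = 111.5 * 0.44704 = 49.84496 m/s. 1 km/h = 0.27777778 m/s, so 14.03 km/h = 14.03 * 0.27777778 = 3.8972222 m/s. Sum: 49.84496 + 3.8972222 = 53.742182 m/s. Result: 53.742182 m/s ≈ 53.74 m/s (4 s.f.).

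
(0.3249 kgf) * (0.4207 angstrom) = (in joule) 1 kgf = 9.80665 N, so 0.3249 kgf = 0.3249 * 9.80665 = 3.1861806 N. 1 angstrom = 1e-10 m, so 0.4207 angstrom = 0.4207 * 1e-10 = 4.207e-11 m. Combine: 3.1861806 N * 4.207e-11 m = 1.3404262e-10 J. 1.3404262e-10 J = 1.3404262e-10 joule ≈ 1.34e-10 joule (4 s.f.). Final answer: 1.34e-10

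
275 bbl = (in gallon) 1.155e+04. Check: 1 bbl = 0.15898729 m^3, so 275 bbl = 275 * 0.15898729 = 43.721506 m^3. 1 gallon = 0.0037854118 m^3, so 43.721506 m^3 = 43.721506 / 0.0037854118 = 11550 gallon ≈ 1.155e+04 gallon (4 s.f.).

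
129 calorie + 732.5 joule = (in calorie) 304.1. Check: 1 calorie = 4.184 J, so 129 calorie = 129 * 4.184 = 539.736 J. 732.5 joule = 732.5 J. Sum: 539.736 + 732.5 = 1272.236 J. 1 calorie = 4.184 J, so 1272.236 J = 1272.236 / 4.184 = 304.0717 calorie ≈ 304.1 calorie (4 s.f.).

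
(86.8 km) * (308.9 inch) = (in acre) 1 km = 1000 m, so 86.8 km = 86.8 * 1000 = 86800 m. 1 inch = 0.0254 m, so 308.9 inch = 308.9 * 0.0254 = 7.84606 m. Combine: 86800 m * 7.84606 m = 681038.01 m^2. 1 acre = 4046.8564 m^2, so 681038.01 m^2 = 681038.01 / 4046.8564 = 168.28816 acre ≈ 168.3 acre (4 s.f.). Final answer: 168.3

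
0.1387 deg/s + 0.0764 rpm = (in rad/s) 1 deg/s = 0.017453293 rad/s, so 0.1387 deg/s = 0.1387 * 0.017453293 = 0.0024207717 rad/s. 1 rpm = 0.10471976 rad/s, so 0.0764 rpm = 0.0764 * 0.10471976 = 0.0080005893 rad/s. Sum: 0.0024207717 + 0.0080005893 = 0.010421361 rad/s. Result: 0.010421361 rad/s ≈ 0.01042 rad/s (4 s.f.). Final answer: 0.01042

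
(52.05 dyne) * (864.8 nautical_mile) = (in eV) 1 dyne = 1e-05 N, so 52.05 dyne = 52.05 * 1e-05 = 0.0005205 N. 1 nautical_mile = 1852 m, so 864.8 nautical_mile = 864.8 * 1852 = 1601609.6 m. Combine: 0.0005205 N * 1601609.6 m = 833.6378 J. 1 eV = 1.6021766e-19 J, so 833.6378 J = 833.6378 / 1.6021766e-19 = 5.2031579e+21 eV ≈ 5.203e+21 eV (4 s.f.). Final answer: 5.203e+21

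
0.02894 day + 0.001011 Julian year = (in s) 3.441e+04. Check: 1 day = 86400 s, so 0.02894 day = 0.02894 * 86400 = 2500.416 s. 1 Julian year = 31557600 s, so 0.001011 Julian year = 0.001011 * 31557600 = 31904.734 s. Sum: 2500.416 + 31904.734 = 34405.15 s. Result: 34405.15 s ≈ 3.441e+04 s (4 s.f.).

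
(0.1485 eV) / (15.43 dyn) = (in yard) 1.686e-16. Check: 1 eV = 1.6021766e-19 J, so 0.1485 eV = 0.1485 * 1.6021766e-19 = 2.3792323e-20 J. 1 dyn = 1e-05 N, so 15.43 dyn = 15.43 * 1e-05 = 0.0001543 N. Combine: 2.3792323e-20 J / 0.0001543 N = 1.5419522e-16 m. 1 yard = 0.9144 m, so 1.5419522e-16 m = 1.5419522e-16 / 0.9144 = 1.6862995e-16 yard ≈ 1.686e-16 yard (4 s.f.).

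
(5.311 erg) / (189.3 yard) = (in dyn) 1 erg = 1e-07 J, so 5.311 erg = 5.311 * 1e-07 = 5.311e-07 J. 1 yard = 0.9144 m, so 189.3 yard = 189.3 * 0.9144 = 173.09592 m. Combine: 5.311e-07 J / 173.09592 m = 3.068241e-09 N. 1 dyn = 1e-05 N, so 3.068241e-09 N = 3.068241e-09 / 1e-05 = 0.0003068241 dyn ≈ 0.0003068 dyn (4 s.f.). Final answer: 0.0003068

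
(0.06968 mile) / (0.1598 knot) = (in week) 0.002255. Check: 1 mile = 1609.344 m, so 0.06968 mile = 0.06968 * 1609.344 = 112.13909 m. 1 knot = 0.51444444 m/s, so 0.1598 knot = 0.1598 * 0.51444444 = 0.082208222 m/s. Combine: 112.13909 m / 0.082208222 m/s = 1364.0861 s. 1 week = 604800 s, so 1364.0861 s = 1364.0861 / 604800 = 0.0022554333 week ≈ 0.002255 week (4 s.f.).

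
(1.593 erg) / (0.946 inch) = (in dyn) 0.663. Check: 1 erg = 1e-07 J, so 1.593 erg = 1.593 * 1e-07 = 1.593e-07 J. 1 inch = 0.0254 m, so 0.946 inch = 0.946 * 0.0254 = 0.0240284 m. Combine: 1.593e-07 J / 0.0240284 m = 6.6296549e-06 N. 1 dyn = 1e-05 N, so 6.6296549e-06 N = 6.6296549e-06 / 1e-05 = 0.66296549 dyn ≈ 0.663 dyn (4 s.f.).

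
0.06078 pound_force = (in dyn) 2.704e+04. Check: 1 pound_force = 4.4482216 N, so 0.06078 pound_force = 0.06078 * 4.4482216 = 0.27036291 N. 1 dyn = 1e-05 N, so 0.27036291 N = 0.27036291 / 1e-05 = 27036.291 dyn ≈ 2.704e+04 dyn (4 s.f.).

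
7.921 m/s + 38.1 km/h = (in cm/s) 1850. Check: 7.921 m/s is already in m/s. 1 km/h = 0.27777778 m/s, so 38.1 km/h = 38.1 * 0.27777778 = 10.583333 m/s. Sum: 7.921 + 10.583333 = 18.504333 m/s. 1 cm/s = 0.01 m/s, so 18.504333 m/s = 18.504333 / 0.01 = 1850.4333 cm/s ≈ 1850 cm/s (4 s.f.).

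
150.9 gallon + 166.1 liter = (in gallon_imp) 162.2. Check: 1 gallon = 0.0037854118 m^3, so 150.9 gallon = 150.9 * 0.0037854118 = 0.57121864 m^3. 1 liter = 0.001 m^3, so 166.1 liter = 166.1 * 0.001 = 0.1661 m^3. Sum: 0.57121864 + 0.1661 = 0.73731864 m^3. 1 gallon_imp = 0.00454609 m^3, so 0.73731864 m^3 = 0.73731864 / 0.00454609 = 162.18743 gallon_imp ≈ 162.2 gallon_imp (4 s.f.).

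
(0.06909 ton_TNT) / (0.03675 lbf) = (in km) 1.768e+06. Check: 1 ton_TNT = 4.184e+09 J, so 0.06909 ton_TNT = 0.06909 * 4.184e+09 = 2.8907256e+08 J. 1 lbf = 4.4482216 N, so 0.03675 lbf = 0.03675 * 4.4482216 = 0.16347214 N. Combine: 2.8907256e+08 J / 0.16347214 N = 1.7683292e+09 m. 1 km = 1000 m, so 1.7683292e+09 m = 1.7683292e+09 / 1000 = 1768329.2 km ≈ 1.768e+06 km (4 s.f.).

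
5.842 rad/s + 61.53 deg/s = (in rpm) 5.842 rad/s is already in rad/s. 1 deg/s = 0.017453293 rad/s, so 61.53 deg/s = 61.53 * 0.017453293 = 1.0739011 rad/s. Sum: 5.842 + 1.0739011 = 6.9159011 rad/s. 1 rpm = 0.10471976 rad/s, so 6.9159011 rad/s = 6.9159011 / 0.10471976 = 66.041991 rpm ≈ 66.04 rpm (4 s.f.). Final answer: 66.04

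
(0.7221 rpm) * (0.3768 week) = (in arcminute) 5.924e+07. Check: 1 rpm = 0.10471976 rad/s, so 0.7221 rpm = 0.7221 * 0.10471976 = 0.075618135 rad/s. 1 week = 604800 s, so 0.3768 week = 0.3768 * 604800 = 227888.64 s. Combine: 0.075618135 rad/s * 227888.64 s = 17232.514 rad. 1 arcminute = 0.00029088821 rad, so 17232.514 rad = 17232.514 / 0.00029088821 = 59241019 arcminute ≈ 5.924e+07 arcminute (4 s.f.).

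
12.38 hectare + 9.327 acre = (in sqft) 1 hectare = 10000 m^2, so 12.38 hectare = 12.38 * 10000 = 123800 m^2. 1 acre = 4046.8564 m^2, so 9.327 acre = 9.327 * 4046.8564 = 37745.03 m^2. Sum: 123800 + 37745.03 = 161545.03 m^2. 1 sqft = 0.09290304 m^2, so 161545.03 m^2 = 161545.03 / 0.09290304 = 1738856.2 sqft ≈ 1.739e+06 sqft (4 s.f.). Final answer: 1.739e+06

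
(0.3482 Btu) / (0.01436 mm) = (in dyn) 2.558e+12. Check: 1 Btu = 1055.0559 J, so 0.3482 Btu = 0.3482 * 1055.0559 = 367.37045 J. 1 mm = 0.001 m, so 0.01436 mm = 0.01436 * 0.001 = 1.436e-05 m. Combine: 367.37045 J / 1.436e-05 m = 25582900 N. 1 dyn = 1e-05 N, so 25582900 N = 25582900 / 1e-05 = 2.55829e+12 dyn ≈ 2.558e+12 dyn (4 s.f.).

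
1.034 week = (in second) 6.254e+05. Check: 1 week = 604800 s, so 1.034 week = 1.034 * 604800 = 625363.2 s. 625363.2 s = 625363.2 second ≈ 6.254e+05 second (4 s.f.).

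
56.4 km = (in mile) 1 km = 1000 m, so 56.4 km = 56.4 * 1000 = 56400 m. 1 mile = 1609.344 m, so 56400 m = 56400 / 1609.344 = 35.045335 mile ≈ 35.05 mile (4 s.f.). Final answer: 35.05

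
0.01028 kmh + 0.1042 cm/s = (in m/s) 1 kmh = 0.27777778 m/s, so 0.01028 kmh = 0.01028 * 0.27777778 = 0.0028555556 m/s. 1 cm/s = 0.01 m/s, so 0.1042 cm/s = 0.1042 * 0.01 = 0.001042 m/s. Sum: 0.0028555556 + 0.001042 = 0.0038975556 m/s. Result: 0.0038975556 m/s ≈ 0.003898 m/s (4 s.f.). Final answer: 0.003898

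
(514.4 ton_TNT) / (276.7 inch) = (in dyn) 1 ton_TNT = 4.184e+09 J, so 514.4 ton_TNT = 514.4 * 4.184e+09 = 2.1522496e+12 J. 1 inch = 0.0254 m, so 276.7 inch = 276.7 * 0.0254 = 7.02818 m. Combine: 2.1522496e+12 J / 7.02818 m = 3.0623143e+11 N. 1 dyn = 1e-05 N, so 3.0623143e+11 N = 3.0623143e+11 / 1e-05 = 3.0623143e+16 dyn ≈ 3.062e+16 dyn (4 s.f.). Final answer: 3.062e+16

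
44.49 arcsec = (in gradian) 1 arcsec = 4.8481368e-06 rad, so 44.49 arcsec = 44.49 * 4.8481368e-06 = 0.00021569361 rad. 1 gradian = 0.015707963 rad, so 0.00021569361 rad = 0.00021569361 / 0.015707963 = 0.013731481 gradian ≈ 0.01373 gradian (4 s.f.). Final answer: 0.01373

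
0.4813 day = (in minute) 1 day = 86400 s, so 0.4813 day = 0.4813 * 86400 = 41584.32 s. 1 minute = 60 s, so 41584.32 s = 41584.32 / 60 = 693.072 minute ≈ 693.1 minute (4 s.f.). Final answer: 693.1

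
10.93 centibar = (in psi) 1 centibar = 1000 Pa, so 10.93 centibar = 10.93 * 1000 = 10930 Pa. 1 psi = 6894.7573 Pa, so 10930 Pa = 10930 / 6894.7573 = 1.5852625 psi ≈ 1.585 psi (4 s.f.). Final answer: 1.585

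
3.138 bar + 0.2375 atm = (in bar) 3.379. Check: 1 bar = 100000 Pa, so 3.138 bar = 3.138 * 100000 = 313800 Pa. 1 atm = 101325 Pa, so 0.2375 atm = 0.2375 * 101325 = 24064.688 Pa. Sum: 313800 + 24064.688 = 337864.69 Pa. 1 bar = 100000 Pa, so 337864.69 Pa = 337864.69 / 100000 = 3.3786469 bar ≈ 3.379 bar (4 s.f.).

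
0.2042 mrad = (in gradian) 0.013. Check: 1 mrad = 0.001 rad, so 0.2042 mrad = 0.2042 * 0.001 = 0.0002042 rad. 1 gradian = 0.015707963 rad, so 0.0002042 rad = 0.0002042 / 0.015707963 = 0.012999776 gradian ≈ 0.013 gradian (4 s.f.).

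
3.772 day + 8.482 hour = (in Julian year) 0.01129. Check: 1 day = 86400 s, so 3.772 day = 3.772 * 86400 = 325900.8 s. 1 hour = 3600 s, so 8.482 hour = 8.482 * 3600 = 30535.2 s. Sum: 325900.8 + 30535.2 = 356436 s. 1 Julian year = 31557600 s, so 356436 s = 356436 / 31557600 = 0.011294775 Julian year ≈ 0.01129 Julian year (4 s.f.).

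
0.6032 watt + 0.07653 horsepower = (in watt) 57.67. Check: 0.6032 watt = 0.6032 W. 1 horsepower = 745.69987 W, so 0.07653 horsepower = 0.07653 * 745.69987 = 57.068411 W. Sum: 0.6032 + 57.068411 = 57.671611 W. 57.671611 W = 57.671611 watt ≈ 57.67 watt (4 s.f.).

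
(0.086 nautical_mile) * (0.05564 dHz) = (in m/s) 0.8862. Check: 1 nautical_mile = 1852 m, so 0.086 nautical_mile = 0.086 * 1852 = 159.272 m. 1 dHz = 0.1 Hz, so 0.05564 dHz = 0.05564 * 0.1 = 0.005564 Hz. Combine: 159.272 m * 0.005564 Hz = 0.88618941 m/s. Result: 0.88618941 m/s ≈ 0.8862 m/s (4 s.f.).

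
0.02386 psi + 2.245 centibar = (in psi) 1 psi = 6894.7573 Pa, so 0.02386 psi = 0.02386 * 6894.7573 = 164.50891 Pa. 1 centibar = 1000 Pa, so 2.245 centibar = 2.245 * 1000 = 2245 Pa. Sum: 164.50891 + 2245 = 2409.5089 Pa. 1 psi = 6894.7573 Pa, so 2409.5089 Pa = 2409.5089 / 6894.7573 = 0.34946972 psi ≈ 0.3495 psi (4 s.f.). Final answer: 0.3495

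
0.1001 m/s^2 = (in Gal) 1 Gal = 0.01 m/s^2, so 0.1001 m/s^2 = 0.1001 / 0.01 = 10.01 Gal. Final answer: 10.01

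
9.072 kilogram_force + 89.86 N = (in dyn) 1.788e+07. Check: 1 kilogram_force = 9.80665 N, so 9.072 kilogram_force = 9.072 * 9.80665 = 88.965929 N. 89.86 N is already in N. Sum: 88.965929 + 89.86 = 178.82593 N. 1 dyn = 1e-05 N, so 178.82593 N = 178.82593 / 1e-05 = 17882593 dyn ≈ 1.788e+07 dyn (4 s.f.).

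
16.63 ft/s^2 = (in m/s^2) 1 ft/s^2 = 0.3048 m/s^2, so 16.63 ft/s^2 = 16.63 * 0.3048 = 5.068824 m/s^2. Result: 5.068824 m/s^2 ≈ 5.069 m/s^2 (4 s.f.). Final answer: 5.069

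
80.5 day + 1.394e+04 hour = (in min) 1 day = 86400 s, so 80.5 day = 80.5 * 86400 = 6955200 s. 1 hour = 3600 s, so 1.394e+04 hour = 1.394e+04 * 3600 = 50184000 s. Sum: 6955200 + 50184000 = 57139200 s. 1 min = 60 s, so 57139200 s = 57139200 / 60 = 952320 min ≈ 9.523e+05 min (4 s.f.). Final answer: 9.523e+05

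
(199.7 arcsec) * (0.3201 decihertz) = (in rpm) 1 arcsec = 4.8481368e-06 rad, so 199.7 arcsec = 199.7 * 4.8481368e-06 = 0.00096817292 rad. 1 decihertz = 0.1 Hz, so 0.3201 decihertz = 0.3201 * 0.1 = 0.03201 Hz. Combine: 0.00096817292 rad * 0.03201 Hz = 3.0991215e-05 rad/s. 1 rpm = 0.10471976 rad/s, so 3.0991215e-05 rad/s = 3.0991215e-05 / 0.10471976 = 0.00029594431 rpm ≈ 0.0002959 rpm (4 s.f.). Final answer: 0.0002959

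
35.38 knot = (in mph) 1 knot = 0.51444444 m/s, so 35.38 knot = 35.38 * 0.51444444 = 18.201044 m/s. 1 mph = 0.44704 m/s, so 18.201044 m/s = 18.201044 / 0.44704 = 40.714577 mph ≈ 40.71 mph (4 s.f.). Final answer: 40.71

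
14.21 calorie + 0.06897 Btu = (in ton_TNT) 3.16e-08. Check: 1 calorie = 4.184 J, so 14.21 calorie = 14.21 * 4.184 = 59.45464 J. 1 Btu = 1055.0559 J, so 0.06897 Btu = 0.06897 * 1055.0559 = 72.767202 J. Sum: 59.45464 + 72.767202 = 132.22184 J. 1 ton_TNT = 4.184e+09 J, so 132.22184 J = 132.22184 / 4.184e+09 = 3.1601779e-08 ton_TNT ≈ 3.16e-08 ton_TNT (4 s.f.).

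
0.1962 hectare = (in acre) 0.4848. Check: 1 hectare = 10000 m^2, so 0.1962 hectare = 0.1962 * 10000 = 1962 m^2. 1 acre = 4046.8564 m^2, so 1962 m^2 = 1962 / 4046.8564 = 0.48482076 acre ≈ 0.4848 acre (4 s.f.).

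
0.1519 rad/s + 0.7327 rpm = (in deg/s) 13.1. Check: 0.1519 rad/s is already in rad/s. 1 rpm = 0.10471976 rad/s, so 0.7327 rpm = 0.7327 * 0.10471976 = 0.076728165 rad/s. Sum: 0.1519 + 0.076728165 = 0.22862816 rad/s. 1 deg/s = 0.017453293 rad/s, so 0.22862816 rad/s = 0.22862816 / 0.017453293 = 13.099429 deg/s ≈ 13.1 deg/s (4 s.f.).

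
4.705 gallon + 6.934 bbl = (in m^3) 1 gallon = 0.0037854118 m^3, so 4.705 gallon = 4.705 * 0.0037854118 = 0.017810362 m^3. 1 bbl = 0.15898729 m^3, so 6.934 bbl = 6.934 * 0.15898729 = 1.1024179 m^3. Sum: 0.017810362 + 1.1024179 = 1.1202283 m^3. Result: 1.1202283 m^3 ≈ 1.12 m^3 (4 s.f.). Final answer: 1.12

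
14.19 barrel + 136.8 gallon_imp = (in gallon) 760.3. Check: 1 barrel = 0.15898729 m^3, so 14.19 barrel = 14.19 * 0.15898729 = 2.2560297 m^3. 1 gallon_imp = 0.00454609 m^3, so 136.8 gallon_imp = 136.8 * 0.00454609 = 0.62190511 m^3. Sum: 2.2560297 + 0.62190511 = 2.8779348 m^3. 1 gallon = 0.0037854118 m^3, so 2.8779348 m^3 = 2.8779348 / 0.0037854118 = 760.26995 gallon ≈ 760.3 gallon (4 s.f.).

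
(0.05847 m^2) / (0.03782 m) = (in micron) 0.05847 m^2 is already in m^2. 0.03782 m is already in m. Combine: 0.05847 m^2 / 0.03782 m = 1.5460074 m. 1 micron = 1e-06 m, so 1.5460074 m = 1.5460074 / 1e-06 = 1546007.4 micron ≈ 1.546e+06 micron (4 s.f.). Final answer: 1.546e+06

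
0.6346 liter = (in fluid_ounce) 1 liter = 0.001 m^3, so 0.6346 liter = 0.6346 * 0.001 = 0.0006346 m^3. 1 fluid_ounce = 2.957353e-05 m^3, so 0.0006346 m^3 = 0.0006346 / 2.957353e-05 = 21.458379 fluid_ounce ≈ 21.46 fluid_ounce (4 s.f.). Final answer: 21.46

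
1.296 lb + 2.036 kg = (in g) 1 lb = 0.45359237 kg, so 1.296 lb = 1.296 * 0.45359237 = 0.58785571 kg. 2.036 kg is already in kg. Sum: 0.58785571 + 2.036 = 2.6238557 kg. 1 g = 0.001 kg, so 2.6238557 kg = 2.6238557 / 0.001 = 2623.8557 g ≈ 2624 g (4 s.f.). Final answer: 2624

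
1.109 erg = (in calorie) 1 erg = 1e-07 J, so 1.109 erg = 1.109 * 1e-07 = 1.109e-07 J. 1 calorie = 4.184 J, so 1.109e-07 J = 1.109e-07 / 4.184 = 2.6505736e-08 calorie ≈ 2.651e-08 calorie (4 s.f.). Final answer: 2.651e-08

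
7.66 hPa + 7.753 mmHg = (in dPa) 1 hPa = 100 Pa, so 7.66 hPa = 7.66 * 100 = 766 Pa. 1 mmHg = 133.32237 Pa, so 7.753 mmHg = 7.753 * 133.32237 = 1033.6483 Pa. Sum: 766 + 1033.6483 = 1799.6483 Pa. 1 dPa = 0.1 Pa, so 1799.6483 Pa = 1799.6483 / 0.1 = 17996.483 dPa ≈ 1.8e+04 dPa (4 s.f.). Final answer: 1.8e+04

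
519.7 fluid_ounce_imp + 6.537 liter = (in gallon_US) 5.628. Check: 1 fluid_ounce_imp = 2.8413063e-05 m^3, so 519.7 fluid_ounce_imp = 519.7 * 2.8413063e-05 = 0.014766269 m^3. 1 liter = 0.001 m^3, so 6.537 liter = 6.537 * 0.001 = 0.006537 m^3. Sum: 0.014766269 + 0.006537 = 0.021303269 m^3. 1 gallon_US = 0.0037854118 m^3, so 0.021303269 m^3 = 0.021303269 / 0.0037854118 = 5.6277282 gallon_US ≈ 5.628 gallon_US (4 s.f.).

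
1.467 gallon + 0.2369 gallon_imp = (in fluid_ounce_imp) 1 gallon = 0.0037854118 m^3, so 1.467 gallon = 1.467 * 0.0037854118 = 0.0055531991 m^3. 1 gallon_imp = 0.00454609 m^3, so 0.2369 gallon_imp = 0.2369 * 0.00454609 = 0.0010769687 m^3. Sum: 0.0055531991 + 0.0010769687 = 0.0066301678 m^3. 1 fluid_ounce_imp = 2.8413063e-05 m^3, so 0.0066301678 m^3 = 0.0066301678 / 2.8413063e-05 = 233.34928 fluid_ounce_imp ≈ 233.3 fluid_ounce_imp (4 s.f.). Final answer: 233.3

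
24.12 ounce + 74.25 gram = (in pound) 1.671. Check: 1 ounce = 0.028349523 kg, so 24.12 ounce = 24.12 * 0.028349523 = 0.6837905 kg. 1 gram = 0.001 kg, so 74.25 gram = 74.25 * 0.001 = 0.07425 kg. Sum: 0.6837905 + 0.07425 = 0.7580405 kg. 1 pound = 0.45359237 kg, so 0.7580405 kg = 0.7580405 / 0.45359237 = 1.6711932 pound ≈ 1.671 pound (4 s.f.).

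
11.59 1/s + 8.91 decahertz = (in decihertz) 11.59 1/s = 11.59 Hz. 1 decahertz = 10 Hz, so 8.91 decahertz = 8.91 * 10 = 89.1 Hz. Sum: 11.59 + 89.1 = 100.69 Hz. 1 decihertz = 0.1 Hz, so 100.69 Hz = 100.69 / 0.1 = 1006.9 decihertz ≈ 1007 decihertz (4 s.f.). Final answer: 1007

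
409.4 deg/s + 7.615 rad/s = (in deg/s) 1 deg/s = 0.017453293 rad/s, so 409.4 deg/s = 409.4 * 0.017453293 = 7.145378 rad/s. 7.615 rad/s is already in rad/s. Sum: 7.145378 + 7.615 = 14.760378 rad/s. 1 deg/s = 0.017453293 rad/s, so 14.760378 rad/s = 14.760378 / 0.017453293 = 845.70736 deg/s ≈ 845.7 deg/s (4 s.f.). Final answer: 845.7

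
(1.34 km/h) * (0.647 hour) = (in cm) 1 km/h = 0.27777778 m/s, so 1.34 km/h = 1.34 * 0.27777778 = 0.37222222 m/s. 1 hour = 3600 s, so 0.647 hour = 0.647 * 3600 = 2329.2 s. Combine: 0.37222222 m/s * 2329.2 s = 866.98 m. 1 cm = 0.01 m, so 866.98 m = 866.98 / 0.01 = 86698 cm ≈ 8.67e+04 cm (4 s.f.). Final answer: 8.67e+04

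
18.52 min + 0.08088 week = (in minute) 833.8. Check: 1 min = 60 s, so 18.52 min = 18.52 * 60 = 1111.2 s. 1 week = 604800 s, so 0.08088 week = 0.08088 * 604800 = 48916.224 s. Sum: 1111.2 + 48916.224 = 50027.424 s. 1 minute = 60 s, so 50027.424 s = 50027.424 / 60 = 833.7904 minute ≈ 833.8 minute (4 s.f.).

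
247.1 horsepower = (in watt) 1.843e+05. Check: 1 horsepower = 745.69987 W, so 247.1 horsepower = 247.1 * 745.69987 = 184262.44 W. 184262.44 W = 184262.44 watt ≈ 1.843e+05 watt (4 s.f.).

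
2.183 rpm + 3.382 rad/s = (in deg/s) 206.9. Check: 1 rpm = 0.10471976 rad/s, so 2.183 rpm = 2.183 * 0.10471976 = 0.22860323 rad/s. 3.382 rad/s is already in rad/s. Sum: 0.22860323 + 3.382 = 3.6106032 rad/s. 1 deg/s = 0.017453293 rad/s, so 3.6106032 rad/s = 3.6106032 / 0.017453293 = 206.87233 deg/s ≈ 206.9 deg/s (4 s.f.).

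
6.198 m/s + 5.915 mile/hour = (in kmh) 31.83. Check: 6.198 m/s is already in m/s. 1 mile/hour = 0.44704 m/s, so 5.915 mile/hour = 5.915 * 0.44704 = 2.6442416 m/s. Sum: 6.198 + 2.6442416 = 8.8422416 m/s. 1 kmh = 0.27777778 m/s, so 8.8422416 m/s = 8.8422416 / 0.27777778 = 31.83207 kmh ≈ 31.83 kmh (4 s.f.).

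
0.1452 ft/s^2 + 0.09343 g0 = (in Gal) 1 ft/s^2 = 0.3048 m/s^2, so 0.1452 ft/s^2 = 0.1452 * 0.3048 = 0.04425696 m/s^2. 1 g0 = 9.80665 m/s^2, so 0.09343 g0 = 0.09343 * 9.80665 = 0.91623531 m/s^2. Sum: 0.04425696 + 0.91623531 = 0.96049227 m/s^2. 1 Gal = 0.01 m/s^2, so 0.96049227 m/s^2 = 0.96049227 / 0.01 = 96.049227 Gal ≈ 96.05 Gal (4 s.f.). Final answer: 96.05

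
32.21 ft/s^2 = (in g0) 1.001. Check: 1 ft/s^2 = 0.3048 m/s^2, so 32.21 ft/s^2 = 32.21 * 0.3048 = 9.817608 m/s^2. 1 g0 = 9.80665 m/s^2, so 9.817608 m/s^2 = 9.817608 / 9.80665 = 1.0011174 g0 ≈ 1.001 g0 (4 s.f.).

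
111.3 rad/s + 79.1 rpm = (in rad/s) 111.3 rad/s is already in rad/s. 1 rpm = 0.10471976 rad/s, so 79.1 rpm = 79.1 * 0.10471976 = 8.2833326 rad/s. Sum: 111.3 + 8.2833326 = 119.58333 rad/s. Result: 119.58333 rad/s ≈ 119.6 rad/s (4 s.f.). Final answer: 119.6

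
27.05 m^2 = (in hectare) 1 hectare = 10000 m^2, so 27.05 m^2 = 27.05 / 10000 = 0.002705 hectare. Final answer: 0.002705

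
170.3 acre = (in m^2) 1 acre = 4046.8564 m^2, so 170.3 acre = 170.3 * 4046.8564 = 689179.65 m^2. Result: 689179.65 m^2 ≈ 6.892e+05 m^2 (4 s.f.). Final answer: 6.892e+05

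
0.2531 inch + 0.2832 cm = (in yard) 0.01013. Check: 1 inch = 0.0254 m, so 0.2531 inch = 0.2531 * 0.0254 = 0.00642874 m. 1 cm = 0.01 m, so 0.2832 cm = 0.2832 * 0.01 = 0.002832 m. Sum: 0.00642874 + 0.002832 = 0.00926074 m. 1 yard = 0.9144 m, so 0.00926074 m = 0.00926074 / 0.9144 = 0.010127668 yard ≈ 0.01013 yard (4 s.f.).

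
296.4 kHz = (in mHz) 1 kHz = 1000 Hz, so 296.4 kHz = 296.4 * 1000 = 296400 Hz. 1 mHz = 0.001 Hz, so 296400 Hz = 296400 / 0.001 = 2.964e+08 mHz. Final answer: 2.964e+08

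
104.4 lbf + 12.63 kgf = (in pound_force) 1 lbf = 4.4482216 N, so 104.4 lbf = 104.4 * 4.4482216 = 464.39434 N. 1 kgf = 9.80665 N, so 12.63 kgf = 12.63 * 9.80665 = 123.85799 N. Sum: 464.39434 + 123.85799 = 588.25233 N. 1 pound_force = 4.4482216 N, so 588.25233 N = 588.25233 / 4.4482216 = 132.24438 pound_force ≈ 132.2 pound_force (4 s.f.). Final answer: 132.2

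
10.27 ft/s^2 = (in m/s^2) 1 ft/s^2 = 0.3048 m/s^2, so 10.27 ft/s^2 = 10.27 * 0.3048 = 3.130296 m/s^2. Result: 3.130296 m/s^2 ≈ 3.13 m/s^2 (4 s.f.). Final answer: 3.13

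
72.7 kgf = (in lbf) 1 kgf = 9.80665 N, so 72.7 kgf = 72.7 * 9.80665 = 712.94345 N. 1 lbf = 4.4482216 N, so 712.94345 N = 712.94345 / 4.4482216 = 160.27606 lbf ≈ 160.3 lbf (4 s.f.). Final answer: 160.3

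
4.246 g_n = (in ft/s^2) 136.6. Check: 1 g_n = 9.80665 m/s^2, so 4.246 g_n = 4.246 * 9.80665 = 41.639036 m/s^2. 1 ft/s^2 = 0.3048 m/s^2, so 41.639036 m/s^2 = 41.639036 / 0.3048 = 136.61101 ft/s^2 ≈ 136.6 ft/s^2 (4 s.f.).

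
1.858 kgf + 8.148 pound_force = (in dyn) 5.446e+06. Check: 1 kgf = 9.80665 N, so 1.858 kgf = 1.858 * 9.80665 = 18.220756 N. 1 pound_force = 4.4482216 N, so 8.148 pound_force = 8.148 * 4.4482216 = 36.24411 N. Sum: 18.220756 + 36.24411 = 54.464865 N. 1 dyn = 1e-05 N, so 54.464865 N = 54.464865 / 1e-05 = 5446486.5 dyn ≈ 5.446e+06 dyn (4 s.f.).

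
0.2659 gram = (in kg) 1 gram = 0.001 kg, so 0.2659 gram = 0.2659 * 0.001 = 0.0002659 kg. Result: 0.0002659 kg. Final answer: 0.0002659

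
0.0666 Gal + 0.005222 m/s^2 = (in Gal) 1 Gal = 0.01 m/s^2, so 0.0666 Gal = 0.0666 * 0.01 = 0.000666 m/s^2. 0.005222 m/s^2 is already in m/s^2. Sum: 0.000666 + 0.005222 = 0.005888 m/s^2. 1 Gal = 0.01 m/s^2, so 0.005888 m/s^2 = 0.005888 / 0.01 = 0.5888 Gal. Final answer: 0.5888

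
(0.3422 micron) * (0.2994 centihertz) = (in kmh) 3.688e-09. Check: 1 micron = 1e-06 m, so 0.3422 micron = 0.3422 * 1e-06 = 3.422e-07 m. 1 centihertz = 0.01 Hz, so 0.2994 centihertz = 0.2994 * 0.01 = 0.002994 Hz. Combine: 3.422e-07 m * 0.002994 Hz = 1.0245468e-09 m/s. 1 kmh = 0.27777778 m/s, so 1.0245468e-09 m/s = 1.0245468e-09 / 0.27777778 = 3.6883685e-09 kmh ≈ 3.688e-09 kmh (4 s.f.).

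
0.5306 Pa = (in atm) 1 atm = 101325 Pa, so 0.5306 Pa = 0.5306 / 101325 = 5.2366149e-06 atm ≈ 5.237e-06 atm (4 s.f.). Final answer: 5.237e-06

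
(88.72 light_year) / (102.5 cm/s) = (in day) 1 light_year = 9.4607305e+15 m, so 88.72 light_year = 88.72 * 9.4607305e+15 = 8.3935601e+17 m. 1 cm/s = 0.01 m/s, so 102.5 cm/s = 102.5 * 0.01 = 1.025 m/s. Combine: 8.3935601e+17 m / 1.025 m/s = 8.1888391e+17 s. 1 day = 86400 s, so 8.1888391e+17 s = 8.1888391e+17 / 86400 = 9.477823e+12 day ≈ 9.478e+12 day (4 s.f.). Final answer: 9.478e+12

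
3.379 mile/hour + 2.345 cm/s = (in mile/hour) 3.431. Check: 1 mile/hour = 0.44704 m/s, so 3.379 mile/hour = 3.379 * 0.44704 = 1.5105482 m/s. 1 cm/s = 0.01 m/s, so 2.345 cm/s = 2.345 * 0.01 = 0.02345 m/s. Sum: 1.5105482 + 0.02345 = 1.5339982 m/s. 1 mile/hour = 0.44704 m/s, so 1.5339982 m/s = 1.5339982 / 0.44704 = 3.4314562 mile/hour ≈ 3.431 mile/hour (4 s.f.).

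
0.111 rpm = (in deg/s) 0.666. Check: 1 rpm = 0.10471976 rad/s, so 0.111 rpm = 0.111 * 0.10471976 = 0.011623893 rad/s. 1 deg/s = 0.017453293 rad/s, so 0.011623893 rad/s = 0.011623893 / 0.017453293 = 0.666 deg/s.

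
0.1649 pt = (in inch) 0.00229. Check: 1 pt = 0.00035277778 m, so 0.1649 pt = 0.1649 * 0.00035277778 = 5.8173056e-05 m. 1 inch = 0.0254 m, so 5.8173056e-05 m = 5.8173056e-05 / 0.0254 = 0.0022902778 inch ≈ 0.00229 inch (4 s.f.).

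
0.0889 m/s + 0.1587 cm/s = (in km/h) 0.3258. Check: 0.0889 m/s is already in m/s. 1 cm/s = 0.01 m/s, so 0.1587 cm/s = 0.1587 * 0.01 = 0.001587 m/s. Sum: 0.0889 + 0.001587 = 0.090487 m/s. 1 km/h = 0.27777778 m/s, so 0.090487 m/s = 0.090487 / 0.27777778 = 0.3257532 km/h ≈ 0.3258 km/h (4 s.f.).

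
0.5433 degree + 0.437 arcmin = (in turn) 1 degree = 0.017453293 rad, so 0.5433 degree = 0.5433 * 0.017453293 = 0.0094823738 rad. 1 arcmin = 0.00029088821 rad, so 0.437 arcmin = 0.437 * 0.00029088821 = 0.00012711815 rad. Sum: 0.0094823738 + 0.00012711815 = 0.009609492 rad. 1 turn = 6.2831853 rad, so 0.009609492 rad = 0.009609492 / 6.2831853 = 0.0015293981 turn ≈ 0.001529 turn (4 s.f.). Final answer: 0.001529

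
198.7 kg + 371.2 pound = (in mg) 198.7 kg is already in kg. 1 pound = 0.45359237 kg, so 371.2 pound = 371.2 * 0.45359237 = 168.37349 kg. Sum: 198.7 + 168.37349 = 367.07349 kg. 1 mg = 1e-06 kg, so 367.07349 kg = 367.07349 / 1e-06 = 3.6707349e+08 mg ≈ 3.671e+08 mg (4 s.f.). Final answer: 3.671e+08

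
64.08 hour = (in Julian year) 0.00731. Check: 1 hour = 3600 s, so 64.08 hour = 64.08 * 3600 = 230688 s. 1 Julian year = 31557600 s, so 230688 s = 230688 / 31557600 = 0.0073100616 Julian year ≈ 0.00731 Julian year (4 s.f.).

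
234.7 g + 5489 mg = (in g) 240.2. Check: 1 g = 0.001 kg, so 234.7 g = 234.7 * 0.001 = 0.2347 kg. 1 mg = 1e-06 kg, so 5489 mg = 5489 * 1e-06 = 0.005489 kg. Sum: 0.2347 + 0.005489 = 0.240189 kg. 1 g = 0.001 kg, so 0.240189 kg = 0.240189 / 0.001 = 240.189 g ≈ 240.2 g (4 s.f.).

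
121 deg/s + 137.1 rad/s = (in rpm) 1 deg/s = 0.017453293 rad/s, so 121 deg/s = 121 * 0.017453293 = 2.1118484 rad/s. 137.1 rad/s is already in rad/s. Sum: 2.1118484 + 137.1 = 139.21185 rad/s. 1 rpm = 0.10471976 rad/s, so 139.21185 rad/s = 139.21185 / 0.10471976 = 1329.3752 rpm ≈ 1329 rpm (4 s.f.). Final answer: 1329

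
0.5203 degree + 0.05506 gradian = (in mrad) 1 degree = 0.017453293 rad, so 0.5203 degree = 0.5203 * 0.017453293 = 0.0090809481 rad. 1 gradian = 0.015707963 rad, so 0.05506 gradian = 0.05506 * 0.015707963 = 0.00086488046 rad. Sum: 0.0090809481 + 0.00086488046 = 0.0099458286 rad. 1 mrad = 0.001 rad, so 0.0099458286 rad = 0.0099458286 / 0.001 = 9.9458286 mrad ≈ 9.946 mrad (4 s.f.). Final answer: 9.946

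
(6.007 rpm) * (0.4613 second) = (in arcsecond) 1 rpm = 0.10471976 rad/s, so 6.007 rpm = 6.007 * 0.10471976 = 0.62905157 rad/s. 0.4613 second = 0.4613 s. Combine: 0.62905157 rad/s * 0.4613 s = 0.29018149 rad. 1 arcsecond = 4.8481368e-06 rad, so 0.29018149 rad = 0.29018149 / 4.8481368e-06 = 59854.229 arcsecond ≈ 5.985e+04 arcsecond (4 s.f.). Final answer: 5.985e+04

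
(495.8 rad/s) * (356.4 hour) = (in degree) 495.8 rad/s is already in rad/s. 1 hour = 3600 s, so 356.4 hour = 356.4 * 3600 = 1283040 s. Combine: 495.8 rad/s * 1283040 s = 6.3613123e+08 rad. 1 degree = 0.017453293 rad, so 6.3613123e+08 rad = 6.3613123e+08 / 0.017453293 = 3.6447635e+10 degree ≈ 3.645e+10 degree (4 s.f.). Final answer: 3.645e+10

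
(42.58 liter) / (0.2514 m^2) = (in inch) 6.668. Check: 1 liter = 0.001 m^3, so 42.58 liter = 42.58 * 0.001 = 0.04258 m^3. 0.2514 m^2 is already in m^2. Combine: 0.04258 m^3 / 0.2514 m^2 = 0.16937152 m. 1 inch = 0.0254 m, so 0.16937152 m = 0.16937152 / 0.0254 = 6.6681701 inch ≈ 6.668 inch (4 s.f.).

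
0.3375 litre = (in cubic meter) 0.0003375. Check: 1 litre = 0.001 m^3, so 0.3375 litre = 0.3375 * 0.001 = 0.0003375 m^3. 0.0003375 m^3 = 0.0003375 cubic meter.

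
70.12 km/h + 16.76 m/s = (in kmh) 130.5. Check: 1 km/h = 0.27777778 m/s, so 70.12 km/h = 70.12 * 0.27777778 = 19.477778 m/s. 16.76 m/s is already in m/s. Sum: 19.477778 + 16.76 = 36.237778 m/s. 1 kmh = 0.27777778 m/s, so 36.237778 m/s = 36.237778 / 0.27777778 = 130.456 kmh ≈ 130.5 kmh (4 s.f.).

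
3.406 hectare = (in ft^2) 1 hectare = 10000 m^2, so 3.406 hectare = 3.406 * 10000 = 34060 m^2. 1 ft^2 = 0.09290304 m^2, so 34060 m^2 = 34060 / 0.09290304 = 366618.79 ft^2 ≈ 3.666e+05 ft^2 (4 s.f.). Final answer: 3.666e+05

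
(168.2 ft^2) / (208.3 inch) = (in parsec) 9.572e-17. Check: 1 ft^2 = 0.09290304 m^2, so 168.2 ft^2 = 168.2 * 0.09290304 = 15.626291 m^2. 1 inch = 0.0254 m, so 208.3 inch = 208.3 * 0.0254 = 5.29082 m. Combine: 15.626291 m^2 / 5.29082 m = 2.9534725 m. 1 parsec = 3.0856776e+16 m, so 2.9534725 m = 2.9534725 / 3.0856776e+16 = 9.5715525e-17 parsec ≈ 9.572e-17 parsec (4 s.f.).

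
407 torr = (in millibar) 1 torr = 133.32237 Pa, so 407 torr = 407 * 133.32237 = 54262.204 Pa. 1 millibar = 100 Pa, so 54262.204 Pa = 54262.204 / 100 = 542.62204 millibar ≈ 542.6 millibar (4 s.f.). Final answer: 542.6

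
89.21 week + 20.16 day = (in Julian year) 1 week = 604800 s, so 89.21 week = 89.21 * 604800 = 53954208 s. 1 day = 86400 s, so 20.16 day = 20.16 * 86400 = 1741824 s. Sum: 53954208 + 1741824 = 55696032 s. 1 Julian year = 31557600 s, so 55696032 s = 55696032 / 31557600 = 1.7649008 Julian year ≈ 1.765 Julian year (4 s.f.). Final answer: 1.765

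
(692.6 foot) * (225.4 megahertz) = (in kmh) 1 foot = 0.3048 m, so 692.6 foot = 692.6 * 0.3048 = 211.10448 m. 1 megahertz = 1000000 Hz, so 225.4 megahertz = 225.4 * 1000000 = 2.254e+08 Hz. Combine: 211.10448 m * 2.254e+08 Hz = 4.758295e+10 m/s. 1 kmh = 0.27777778 m/s, so 4.758295e+10 m/s = 4.758295e+10 / 0.27777778 = 1.7129862e+11 kmh ≈ 1.713e+11 kmh (4 s.f.). Final answer: 1.713e+11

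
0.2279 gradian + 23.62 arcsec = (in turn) 0.000588. Check: 1 gradian = 0.015707963 rad, so 0.2279 gradian = 0.2279 * 0.015707963 = 0.0035798448 rad. 1 arcsec = 4.8481368e-06 rad, so 23.62 arcsec = 23.62 * 4.8481368e-06 = 0.00011451299 rad. Sum: 0.0035798448 + 0.00011451299 = 0.0036943578 rad. 1 turn = 6.2831853 rad, so 0.0036943578 rad = 0.0036943578 / 6.2831853 = 0.00058797531 turn ≈ 0.000588 turn (4 s.f.).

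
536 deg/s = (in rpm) 1 deg/s = 0.017453293 rad/s, so 536 deg/s = 536 * 0.017453293 = 9.3549648 rad/s. 1 rpm = 0.10471976 rad/s, so 9.3549648 rad/s = 9.3549648 / 0.10471976 = 89.333333 rpm ≈ 89.33 rpm (4 s.f.). Final answer: 89.33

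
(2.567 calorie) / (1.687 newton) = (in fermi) 1 calorie = 4.184 J, so 2.567 calorie = 2.567 * 4.184 = 10.740328 J. 1.687 newton = 1.687 N. Combine: 10.740328 J / 1.687 N = 6.3665252 m. 1 fermi = 1e-15 m, so 6.3665252 m = 6.3665252 / 1e-15 = 6.3665252e+15 fermi ≈ 6.367e+15 fermi (4 s.f.). Final answer: 6.367e+15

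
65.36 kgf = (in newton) 641. Check: 1 kgf = 9.80665 N, so 65.36 kgf = 65.36 * 9.80665 = 640.96264 N. 640.96264 N = 640.96264 newton ≈ 641 newton (4 s.f.).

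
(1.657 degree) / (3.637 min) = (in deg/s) 0.007593. Check: 1 degree = 0.017453293 rad, so 1.657 degree = 1.657 * 0.017453293 = 0.028920106 rad. 1 min = 60 s, so 3.637 min = 3.637 * 60 = 218.22 s. Combine: 0.028920106 rad / 218.22 s = 0.00013252729 rad/s. 1 deg/s = 0.017453293 rad/s, so 0.00013252729 rad/s = 0.00013252729 / 0.017453293 = 0.0075932545 deg/s ≈ 0.007593 deg/s (4 s.f.).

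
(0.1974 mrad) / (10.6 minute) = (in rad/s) 1 mrad = 0.001 rad, so 0.1974 mrad = 0.1974 * 0.001 = 0.0001974 rad. 1 minute = 60 s, so 10.6 minute = 10.6 * 60 = 636 s. Combine: 0.0001974 rad / 636 s = 3.1037736e-07 rad/s. Result: 3.1037736e-07 rad/s ≈ 3.104e-07 rad/s (4 s.f.). Final answer: 3.104e-07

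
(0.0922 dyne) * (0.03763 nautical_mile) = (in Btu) 6.09e-08. Check: 1 dyne = 1e-05 N, so 0.0922 dyne = 0.0922 * 1e-05 = 9.22e-07 N. 1 nautical_mile = 1852 m, so 0.03763 nautical_mile = 0.03763 * 1852 = 69.69076 m. Combine: 9.22e-07 N * 69.69076 m = 6.4254881e-05 J. 1 Btu = 1055.0559 J, so 6.4254881e-05 J = 6.4254881e-05 / 1055.0559 = 6.0901876e-08 Btu ≈ 6.09e-08 Btu (4 s.f.).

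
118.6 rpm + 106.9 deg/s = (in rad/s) 1 rpm = 0.10471976 rad/s, so 118.6 rpm = 118.6 * 0.10471976 = 12.419763 rad/s. 1 deg/s = 0.017453293 rad/s, so 106.9 deg/s = 106.9 * 0.017453293 = 1.865757 rad/s. Sum: 12.419763 + 1.865757 = 14.28552 rad/s. Result: 14.28552 rad/s ≈ 14.29 rad/s (4 s.f.). Final answer: 14.29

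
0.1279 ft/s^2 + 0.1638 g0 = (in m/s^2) 1.645. Check: 1 ft/s^2 = 0.3048 m/s^2, so 0.1279 ft/s^2 = 0.1279 * 0.3048 = 0.03898392 m/s^2. 1 g0 = 9.80665 m/s^2, so 0.1638 g0 = 0.1638 * 9.80665 = 1.6063293 m/s^2. Sum: 0.03898392 + 1.6063293 = 1.6453132 m/s^2. Result: 1.6453132 m/s^2 ≈ 1.645 m/s^2 (4 s.f.).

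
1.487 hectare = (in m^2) 1 hectare = 10000 m^2, so 1.487 hectare = 1.487 * 10000 = 14870 m^2. Result: 14870 m^2 ≈ 1.487e+04 m^2 (4 s.f.). Final answer: 1.487e+04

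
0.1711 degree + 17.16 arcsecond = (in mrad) 1 degree = 0.017453293 rad, so 0.1711 degree = 0.1711 * 0.017453293 = 0.0029862584 rad. 1 arcsecond = 4.8481368e-06 rad, so 17.16 arcsecond = 17.16 * 4.8481368e-06 = 8.3194028e-05 rad. Sum: 0.0029862584 + 8.3194028e-05 = 0.0030694524 rad. 1 mrad = 0.001 rad, so 0.0030694524 rad = 0.0030694524 / 0.001 = 3.0694524 mrad ≈ 3.069 mrad (4 s.f.). Final answer: 3.069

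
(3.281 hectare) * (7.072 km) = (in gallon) 6.13e+10. Check: 1 hectare = 10000 m^2, so 3.281 hectare = 3.281 * 10000 = 32810 m^2. 1 km = 1000 m, so 7.072 km = 7.072 * 1000 = 7072 m. Combine: 32810 m^2 * 7072 m = 2.3203232e+08 m^3. 1 gallon = 0.0037854118 m^3, so 2.3203232e+08 m^3 = 2.3203232e+08 / 0.0037854118 = 6.1296454e+10 gallon ≈ 6.13e+10 gallon (4 s.f.).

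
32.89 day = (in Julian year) 0.09005. Check: 1 day = 86400 s, so 32.89 day = 32.89 * 86400 = 2841696 s. 1 Julian year = 31557600 s, so 2841696 s = 2841696 / 31557600 = 0.090047912 Julian year ≈ 0.09005 Julian year (4 s.f.).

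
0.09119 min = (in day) 6.333e-05. Check: 1 min = 60 s, so 0.09119 min = 0.09119 * 60 = 5.4714 s. 1 day = 86400 s, so 5.4714 s = 5.4714 / 86400 = 6.3326389e-05 day ≈ 6.333e-05 day (4 s.f.).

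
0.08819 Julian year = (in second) 1 Julian year = 31557600 s, so 0.08819 Julian year = 0.08819 * 31557600 = 2783064.7 s. 2783064.7 s = 2783064.7 second ≈ 2.783e+06 second (4 s.f.). Final answer: 2.783e+06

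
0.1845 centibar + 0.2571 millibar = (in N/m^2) 1 centibar = 1000 Pa, so 0.1845 centibar = 0.1845 * 1000 = 184.5 Pa. 1 millibar = 100 Pa, so 0.2571 millibar = 0.2571 * 100 = 25.71 Pa. Sum: 184.5 + 25.71 = 210.21 Pa. 210.21 Pa = 210.21 N/m^2 ≈ 210.2 N/m^2 (4 s.f.). Final answer: 210.2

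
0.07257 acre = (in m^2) 1 acre = 4046.8564 m^2, so 0.07257 acre = 0.07257 * 4046.8564 = 293.68037 m^2. Result: 293.68037 m^2 ≈ 293.7 m^2 (4 s.f.). Final answer: 293.7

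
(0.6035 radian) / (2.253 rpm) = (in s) 0.6035 radian = 0.6035 rad. 1 rpm = 0.10471976 rad/s, so 2.253 rpm = 2.253 * 0.10471976 = 0.23593361 rad/s. Combine: 0.6035 rad / 0.23593361 rad/s = 2.557923 s. Result: 2.557923 s ≈ 2.558 s (4 s.f.). Final answer: 2.558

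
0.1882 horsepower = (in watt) 140.3. Check: 1 horsepower = 745.69987 W, so 0.1882 horsepower = 0.1882 * 745.69987 = 140.34072 W. 140.34072 W = 140.34072 watt ≈ 140.3 watt (4 s.f.).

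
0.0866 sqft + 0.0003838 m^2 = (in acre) 1 sqft = 0.09290304 m^2, so 0.0866 sqft = 0.0866 * 0.09290304 = 0.0080454033 m^2. 0.0003838 m^2 is already in m^2. Sum: 0.0080454033 + 0.0003838 = 0.0084292033 m^2. 1 acre = 4046.8564 m^2, so 0.0084292033 m^2 = 0.0084292033 / 4046.8564 = 2.0829015e-06 acre ≈ 2.083e-06 acre (4 s.f.). Final answer: 2.083e-06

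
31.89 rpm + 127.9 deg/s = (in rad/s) 5.572. Check: 1 rpm = 0.10471976 rad/s, so 31.89 rpm = 31.89 * 0.10471976 = 3.339513 rad/s. 1 deg/s = 0.017453293 rad/s, so 127.9 deg/s = 127.9 * 0.017453293 = 2.2322761 rad/s. Sum: 3.339513 + 2.2322761 = 5.5717891 rad/s. Result: 5.5717891 rad/s ≈ 5.572 rad/s (4 s.f.).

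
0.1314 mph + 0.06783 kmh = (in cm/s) 7.758. Check: 1 mph = 0.44704 m/s, so 0.1314 mph = 0.1314 * 0.44704 = 0.058741056 m/s. 1 kmh = 0.27777778 m/s, so 0.06783 kmh = 0.06783 * 0.27777778 = 0.018841667 m/s. Sum: 0.058741056 + 0.018841667 = 0.077582723 m/s. 1 cm/s = 0.01 m/s, so 0.077582723 m/s = 0.077582723 / 0.01 = 7.7582723 cm/s ≈ 7.758 cm/s (4 s.f.).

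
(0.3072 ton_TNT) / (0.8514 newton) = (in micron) 1 ton_TNT = 4.184e+09 J, so 0.3072 ton_TNT = 0.3072 * 4.184e+09 = 1.2853248e+09 J. 0.8514 newton = 0.8514 N. Combine: 1.2853248e+09 J / 0.8514 N = 1.5096603e+09 m. 1 micron = 1e-06 m, so 1.5096603e+09 m = 1.5096603e+09 / 1e-06 = 1.5096603e+15 micron ≈ 1.51e+15 micron (4 s.f.). Final answer: 1.51e+15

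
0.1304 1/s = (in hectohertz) 0.1304 1/s = 0.1304 Hz. 1 hectohertz = 100 Hz, so 0.1304 Hz = 0.1304 / 100 = 0.001304 hectohertz. Final answer: 0.001304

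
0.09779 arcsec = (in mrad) 1 arcsec = 4.8481368e-06 rad, so 0.09779 arcsec = 0.09779 * 4.8481368e-06 = 4.740993e-07 rad. 1 mrad = 0.001 rad, so 4.740993e-07 rad = 4.740993e-07 / 0.001 = 0.0004740993 mrad ≈ 0.0004741 mrad (4 s.f.). Final answer: 0.0004741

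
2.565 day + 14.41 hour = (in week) 0.4522. Check: 1 day = 86400 s, so 2.565 day = 2.565 * 86400 = 221616 s. 1 hour = 3600 s, so 14.41 hour = 14.41 * 3600 = 51876 s. Sum: 221616 + 51876 = 273492 s. 1 week = 604800 s, so 273492 s = 273492 / 604800 = 0.45220238 week ≈ 0.4522 week (4 s.f.).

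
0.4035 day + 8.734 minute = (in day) 0.4096. Check: 1 day = 86400 s, so 0.4035 day = 0.4035 * 86400 = 34862.4 s. 1 minute = 60 s, so 8.734 minute = 8.734 * 60 = 524.04 s. Sum: 34862.4 + 524.04 = 35386.44 s. 1 day = 86400 s, so 35386.44 s = 35386.44 / 86400 = 0.40956528 day ≈ 0.4096 day (4 s.f.).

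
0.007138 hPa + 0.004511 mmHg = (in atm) 1 hPa = 100 Pa, so 0.007138 hPa = 0.007138 * 100 = 0.7138 Pa. 1 mmHg = 133.32237 Pa, so 0.004511 mmHg = 0.004511 * 133.32237 = 0.6014172 Pa. Sum: 0.7138 + 0.6014172 = 1.3152172 Pa. 1 atm = 101325 Pa, so 1.3152172 Pa = 1.3152172 / 101325 = 1.2980185e-05 atm ≈ 1.298e-05 atm (4 s.f.). Final answer: 1.298e-05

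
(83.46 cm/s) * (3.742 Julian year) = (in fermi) 1 cm/s = 0.01 m/s, so 83.46 cm/s = 83.46 * 0.01 = 0.8346 m/s. 1 Julian year = 31557600 s, so 3.742 Julian year = 3.742 * 31557600 = 1.1808854e+08 s. Combine: 0.8346 m/s * 1.1808854e+08 s = 98556695 m. 1 fermi = 1e-15 m, so 98556695 m = 98556695 / 1e-15 = 9.8556695e+22 fermi ≈ 9.856e+22 fermi (4 s.f.). Final answer: 9.856e+22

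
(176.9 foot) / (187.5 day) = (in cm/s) 1 foot = 0.3048 m, so 176.9 foot = 176.9 * 0.3048 = 53.91912 m. 1 day = 86400 s, so 187.5 day = 187.5 * 86400 = 16200000 s. Combine: 53.91912 m / 16200000 s = 3.3283407e-06 m/s. 1 cm/s = 0.01 m/s, so 3.3283407e-06 m/s = 3.3283407e-06 / 0.01 = 0.00033283407 cm/s ≈ 0.0003328 cm/s (4 s.f.). Final answer: 0.0003328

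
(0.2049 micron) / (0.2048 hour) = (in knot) 1 micron = 1e-06 m, so 0.2049 micron = 0.2049 * 1e-06 = 2.049e-07 m. 1 hour = 3600 s, so 0.2048 hour = 0.2048 * 3600 = 737.28 s. Combine: 2.049e-07 m / 737.28 s = 2.7791341e-10 m/s. 1 knot = 0.51444444 m/s, so 2.7791341e-10 m/s = 2.7791341e-10 / 0.51444444 = 5.4022045e-10 knot ≈ 5.402e-10 knot (4 s.f.). Final answer: 5.402e-10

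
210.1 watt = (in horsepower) 0.2817. Check: 210.1 watt = 210.1 W. 1 horsepower = 745.69987 W, so 210.1 W = 210.1 / 745.69987 = 0.28174874 horsepower ≈ 0.2817 horsepower (4 s.f.).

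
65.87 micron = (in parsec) 1 micron = 1e-06 m, so 65.87 micron = 65.87 * 1e-06 = 6.587e-05 m. 1 parsec = 3.0856776e+16 m, so 6.587e-05 m = 6.587e-05 / 3.0856776e+16 = 2.1347013e-21 parsec ≈ 2.135e-21 parsec (4 s.f.). Final answer: 2.135e-21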